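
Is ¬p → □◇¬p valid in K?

Tableau for the negation ¬(¬p → □◇¬p):
1. ¬(¬p → □◇¬p), w0
2. ¬p, w0
3. ¬□◇¬p, w0
4. ¬◇¬p, w1
Accessibility: w0Rw1
The negation has an open branch (countermodel exists).

No, not valid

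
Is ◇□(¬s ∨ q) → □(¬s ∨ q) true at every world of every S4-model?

Not valid

Tableau for the negation ¬(◇□(¬s ∨ q) → □(¬s ∨ q)):
1. ¬(◇□(¬s ∨ q) → □(¬s ∨ q)), w0
2. ◇□(¬s ∨ q), w0
3. ¬□(¬s ∨ q), w0
4. □(¬s ∨ q), w1
5. ¬s ∨ q, w1
6. q, w1
7. ¬(¬s ∨ q), w2
8. s, w2
9. ¬q, w2
Accessibility: w0Rw0, w0Rw1, w0Rw2, w1Rw1, w2Rw2
The negation has an open branch (countermodel exists).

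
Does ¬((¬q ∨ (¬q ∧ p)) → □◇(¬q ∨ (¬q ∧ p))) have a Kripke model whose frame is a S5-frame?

No, unsatisfiable

1. ¬((¬q ∨ (¬q ∧ p)) → □◇(¬q ∨ (¬q ∧ p))), u
2. ¬q ∨ (¬q ∧ p), u   [¬→-rule on 1]
3. ¬□◇(¬q ∨ (¬q ∧ p)), u   [¬→-rule on 1]
4. ¬q ∧ p, u   [∨-rule on 2 (branches; this branch)]
5. ¬q, u   [∧-rule on 4]
6. p, u   [∧-rule on 4]
7. ¬◇(¬q ∨ (¬q ∧ p)), v   [¬□-rule on 3: fresh world v, uRv]
8. ¬(¬q ∨ (¬q ∧ p)), u   [¬◇-rule on 7 via vRu]
9. q, u   [¬∨-rule on 8]
10. ¬(¬q ∧ p), u   [¬∨-rule on 8]
Accessibility: uRu, uRv, vRu, vRv
Branch closes: q and ¬q both at u.
Every branch closes; the branch above is one of them.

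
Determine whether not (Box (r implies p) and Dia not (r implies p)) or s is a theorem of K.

Tableau for the negation not (not (Box (r implies p) and Dia not (r implies p)) or s):
1. not (not (Box (r implies p) and Dia not (r implies p)) or s), u
2. Box (r implies p) and Dia not (r implies p), u   [neg-or-rule on 1]
3. not s, u   [neg-or-rule on 1]
4. Box (r implies p), u   [and-rule on 2]
5. Dia not (r implies p), u   [and-rule on 2]
6. not (r implies p), v   [Dia-rule on 5: fresh world v, uRv]
7. r, v   [neg-implies-rule on 6]
8. not p, v   [neg-implies-rule on 6]
9. r implies p, v   [Box-rule on 4 via uRv]
10. p, v   [implies-rule on 9 (branches; this branch)]
Accessibility: uRv
Branch closes: p and not p both at v.
Every branch of the negation's tableau closes; the branch above is one of them.

Valid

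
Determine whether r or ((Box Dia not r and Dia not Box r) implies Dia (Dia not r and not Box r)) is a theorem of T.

Tableau for the negation not (r or ((Box Dia not r and Dia not Box r) implies Dia (Dia not r and not Box r))):
1. not (r or ((Box Dia not r and Dia not Box r) implies Dia (Dia not r and not Box r))), u
2. not r, u
3. not ((Box Dia not r and Dia not Box r) implies Dia (Dia not r and not Box r)), u
4. Box Dia not r and Dia not Box r, u
5. not Dia (Dia not r and not Box r), u
6. Box Dia not r, u
7. Dia not Box r, u
8. not (Dia not r and not Box r), u
9. Dia not r, u
10. Box r, u
11. r, u
Accessibility: uRu
Branch closes: r and not r both at u.
All branches of the negation close; one closing branch shown above.

Valid in T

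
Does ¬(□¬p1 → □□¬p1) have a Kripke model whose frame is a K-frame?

1. ¬(□¬p1 → □□¬p1), 0
2. □¬p1, 0
3. ¬□□¬p1, 0
4. ¬□¬p1, 1
5. ¬p1, 1
6. p1, 2
Accessibility: 0R1, 1R2

Yes, satisfiable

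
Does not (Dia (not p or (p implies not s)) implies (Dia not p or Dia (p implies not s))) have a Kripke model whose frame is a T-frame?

1. not (Dia (not p or (p implies not s)) implies (Dia not p or Dia (p implies not s))), w0
2. Dia (not p or (p implies not s)), w0
3. not (Dia not p or Dia (p implies not s)), w0
4. not Dia not p, w0
5. not Dia (p implies not s), w0
6. p, w0
7. not (p implies not s), w0
8. s, w0
9. not p or (p implies not s), w1
10. p, w1
11. not (p implies not s), w1
12. s, w1
13. p implies not s, w1
14. not s, w1
Accessibility: w0Rw0, w0Rw1, w1Rw1
Branch closes: s and not s both at w1.
Every branch closes; the branch above is one of them.

Unsatisfiable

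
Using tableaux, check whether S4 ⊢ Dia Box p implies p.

No, not valid

Tableau for the negation not (Dia Box p implies p):
1. not (Dia Box p implies p), u
2. Dia Box p, u
3. not p, u
4. Box p, v
5. p, v
Accessibility: uRu, uRv, vRv
The negation has an open branch (countermodel exists).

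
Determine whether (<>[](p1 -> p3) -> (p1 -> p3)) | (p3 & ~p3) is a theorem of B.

Tableau for the negation ~((<>[](p1 -> p3) -> (p1 -> p3)) | (p3 & ~p3)):
1. ~((<>[](p1 -> p3) -> (p1 -> p3)) | (p3 & ~p3)), 0
2. ~(<>[](p1 -> p3) -> (p1 -> p3)), 0
3. ~(p3 & ~p3), 0
4. <>[](p1 -> p3), 0
5. ~(p1 -> p3), 0
6. p1, 0
7. ~p3, 0
8. [](p1 -> p3), 1
9. p1 -> p3, 0
10. p1 -> p3, 1
11. p3, 0
Accessibility: 0R0, 0R1, 1R0, 1R1
Branch closes: p3 and ~p3 both at 0.
All branches of the negation close; one closing branch shown above.

Valid in B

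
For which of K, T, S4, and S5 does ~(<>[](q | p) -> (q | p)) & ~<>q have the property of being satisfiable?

S4-tableau for the formula:
1. ~(<>[](q | p) -> (q | p)) & ~<>q, 0
2. ~(<>[](q | p) -> (q | p)), 0
3. ~<>q, 0
4. <>[](q | p), 0
5. ~(q | p), 0
6. ~q, 0
7. ~p, 0
8. [](q | p), 1
9. ~q, 1
10. q | p, 1
11. p, 1
Accessibility: 0R0, 0R1, 1R1
Complete open branch: satisfiable in S4, hence also in K, T (this S4-model is also a K-model and a T-model).
S5-tableau for the formula:
1. ~(<>[](q | p) -> (q | p)) & ~<>q, 0
2. ~(<>[](q | p) -> (q | p)), 0
3. ~<>q, 0
4. <>[](q | p), 0
5. ~(q | p), 0
6. ~q, 0
7. ~p, 0
8. [](q | p), 1
9. ~q, 1
10. q | p, 0
11. q | p, 1
12. p, 0
Accessibility: 0R0, 0R1, 1R0, 1R1
Branch closes: p and ~p both at 0.
Every branch closes (one shown): unsatisfiable in S5.

K, T, S4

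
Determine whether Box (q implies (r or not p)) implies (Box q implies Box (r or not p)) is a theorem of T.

Tableau for the negation not (Box (q implies (r or not p)) implies (Box q implies Box (r or not p))):
1. not (Box (q implies (r or not p)) implies (Box q implies Box (r or not p))), 0
2. Box (q implies (r or not p)), 0
3. not (Box q implies Box (r or not p)), 0
4. Box q, 0
5. not Box (r or not p), 0
6. q implies (r or not p), 0
7. q, 0
8. r or not p, 0
9. not p, 0
10. not (r or not p), 1
11. not r, 1
12. p, 1
13. q implies (r or not p), 1
14. q, 1
15. r or not p, 1
16. not p, 1
Accessibility: 0R0, 0R1, 1R1
Branch closes: p and not p both at 1.
All branches of the negation close; one closing branch shown above.

Yes, valid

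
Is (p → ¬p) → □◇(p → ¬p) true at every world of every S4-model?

Invalid (countermodel exists)

Tableau for the negation ¬((p → ¬p) → □◇(p → ¬p)):
1. ¬((p → ¬p) → □◇(p → ¬p)), u
2. p → ¬p, u
3. ¬□◇(p → ¬p), u
4. ¬p, u
5. ¬◇(p → ¬p), v
6. ¬(p → ¬p), v
7. p, v
Accessibility: uRu, uRv, vRv
The negation has an open branch (countermodel exists).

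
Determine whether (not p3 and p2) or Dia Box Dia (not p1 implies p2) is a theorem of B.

Tableau for the negation not ((not p3 and p2) or Dia Box Dia (not p1 implies p2)):
1. not ((not p3 and p2) or Dia Box Dia (not p1 implies p2)), 0
2. not (not p3 and p2), 0
3. not Dia Box Dia (not p1 implies p2), 0
4. not Box Dia (not p1 implies p2), 0
5. not p2, 0
6. not Dia (not p1 implies p2), 1
7. not Box Dia (not p1 implies p2), 1
8. not (not p1 implies p2), 0
9. not p1, 0
10. not (not p1 implies p2), 1
11. not p1, 1
12. not p2, 1
13. not Dia (not p1 implies p2), 2
14. not (not p1 implies p2), 2
15. not p1, 2
16. not p2, 2
Accessibility: 0R0, 0R1, 1R0, 1R1, 1R2, 2R1, 2R2
The negation has an open branch (countermodel exists).

Not valid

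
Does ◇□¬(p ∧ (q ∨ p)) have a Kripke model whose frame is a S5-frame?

1. ◇□¬(p ∧ (q ∨ p)), u
2. □¬(p ∧ (q ∨ p)), v
3. ¬(p ∧ (q ∨ p)), u
4. ¬(p ∧ (q ∨ p)), v
5. ¬(q ∨ p), u
6. ¬q, u
7. ¬p, u
8. ¬(q ∨ p), v
9. ¬q, v
10. ¬p, v
Accessibility: uRu, uRv, vRu, vRv

Satisfiable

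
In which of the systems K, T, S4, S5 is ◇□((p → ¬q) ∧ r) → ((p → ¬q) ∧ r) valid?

S5

S5-tableau for the negation ¬(◇□((p → ¬q) ∧ r) → ((p → ¬q) ∧ r)):
1. ¬(◇□((p → ¬q) ∧ r) → ((p → ¬q) ∧ r)), w0
2. ◇□((p → ¬q) ∧ r), w0
3. ¬((p → ¬q) ∧ r), w0
4. ¬(p → ¬q), w0
5. p, w0
6. q, w0
7. □((p → ¬q) ∧ r), w1
8. (p → ¬q) ∧ r, w0
9. p → ¬q, w0
10. r, w0
11. (p → ¬q) ∧ r, w1
12. p → ¬q, w1
13. r, w1
14. ¬q, w0
Accessibility: w0Rw0, w0Rw1, w1Rw0, w1Rw1
Branch closes: q and ¬q both at w0.
Every branch closes (one shown): valid in S5.
S4-tableau for the negation ¬(◇□((p → ¬q) ∧ r) → ((p → ¬q) ∧ r)):
1. ¬(◇□((p → ¬q) ∧ r) → ((p → ¬q) ∧ r)), w0
2. ◇□((p → ¬q) ∧ r), w0
3. ¬((p → ¬q) ∧ r), w0
4. ¬r, w0
5. □((p → ¬q) ∧ r), w1
6. (p → ¬q) ∧ r, w1
7. p → ¬q, w1
8. r, w1
9. ¬q, w1
Accessibility: w0Rw0, w0Rw1, w1Rw1
Complete open branch: countermodel on an S4-frame, so not valid in S4, nor in K, T (the same frame is also a K-frame and a T-frame).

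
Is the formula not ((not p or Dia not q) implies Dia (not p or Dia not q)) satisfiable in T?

No, unsatisfiable

1. not ((not p or Dia not q) implies Dia (not p or Dia not q)), w0
2. not p or Dia not q, w0
3. not Dia (not p or Dia not q), w0
4. not (not p or Dia not q), w0
5. p, w0
6. not Dia not q, w0
7. q, w0
8. Dia not q, w0
9. not q, w1
10. not (not p or Dia not q), w1
11. p, w1
12. not Dia not q, w1
13. q, w1
Accessibility: w0Rw0, w0Rw1, w1Rw1
Branch closes: q and not q both at w1.
(One branch shown.) All branches close.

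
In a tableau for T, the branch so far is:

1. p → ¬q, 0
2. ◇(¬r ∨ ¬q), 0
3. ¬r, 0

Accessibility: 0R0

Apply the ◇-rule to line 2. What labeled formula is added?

a fresh world 1 with 0R1, and ¬r ∨ ¬q at 1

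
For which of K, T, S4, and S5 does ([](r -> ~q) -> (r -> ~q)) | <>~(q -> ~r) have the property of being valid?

T, S4, S5

T-tableau for the negation ~(([](r -> ~q) -> (r -> ~q)) | <>~(q -> ~r)):
1. ~(([](r -> ~q) -> (r -> ~q)) | <>~(q -> ~r)), u
2. ~([](r -> ~q) -> (r -> ~q)), u
3. ~<>~(q -> ~r), u
4. [](r -> ~q), u
5. ~(r -> ~q), u
6. r, u
7. q, u
8. q -> ~r, u
9. r -> ~q, u
10. ~r, u
Accessibility: uRu
Branch closes: r and ~r both at u.
Every branch closes (one shown): valid in T, hence also in S4, S5 (every theorem of T is a theorem of S4 and S5).
K-tableau for the negation ~(([](r -> ~q) -> (r -> ~q)) | <>~(q -> ~r)):
1. ~(([](r -> ~q) -> (r -> ~q)) | <>~(q -> ~r)), u
2. ~([](r -> ~q) -> (r -> ~q)), u
3. ~<>~(q -> ~r), u
4. [](r -> ~q), u
5. ~(r -> ~q), u
6. r, u
7. q, u
Complete open branch: countermodel on a K-frame, so not valid in K.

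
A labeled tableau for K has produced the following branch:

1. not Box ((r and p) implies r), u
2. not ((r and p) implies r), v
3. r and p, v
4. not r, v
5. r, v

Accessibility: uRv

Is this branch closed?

Both r and not r appear at v.

Closed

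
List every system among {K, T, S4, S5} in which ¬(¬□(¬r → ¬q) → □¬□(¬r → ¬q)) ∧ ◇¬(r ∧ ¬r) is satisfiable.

S5-tableau for the formula:
1. ¬(¬□(¬r → ¬q) → □¬□(¬r → ¬q)) ∧ ◇¬(r ∧ ¬r), w0
2. ¬(¬□(¬r → ¬q) → □¬□(¬r → ¬q)), w0
3. ◇¬(r ∧ ¬r), w0
4. ¬□(¬r → ¬q), w0
5. ¬□¬□(¬r → ¬q), w0
6. ¬(r ∧ ¬r), w1
7. r, w1
8. ¬(¬r → ¬q), w2
9. ¬r, w2
10. q, w2
11. □(¬r → ¬q), w3
12. ¬r → ¬q, w0
13. ¬r → ¬q, w1
14. ¬r → ¬q, w2
15. ¬r → ¬q, w3
16. ¬q, w0
17. ¬q, w1
18. ¬q, w2
Accessibility: w0Rw0, w0Rw1, w0Rw2, w0Rw3, w1Rw0, w1Rw1, w1Rw2, w1Rw3, w2Rw0, w2Rw1, w2Rw2, w2Rw3, w3Rw0, w3Rw1, w3Rw2, w3Rw3
Branch closes: q and ¬q both at w2.
Every branch closes (one shown): unsatisfiable in S5.
S4-tableau for the formula:
1. ¬(¬□(¬r → ¬q) → □¬□(¬r → ¬q)) ∧ ◇¬(r ∧ ¬r), w0
2. ¬(¬□(¬r → ¬q) → □¬□(¬r → ¬q)), w0
3. ◇¬(r ∧ ¬r), w0
4. ¬□(¬r → ¬q), w0
5. ¬□¬□(¬r → ¬q), w0
6. ¬(r ∧ ¬r), w1
7. r, w1
8. ¬(¬r → ¬q), w2
9. ¬r, w2
10. q, w2
11. □(¬r → ¬q), w3
12. ¬r → ¬q, w3
13. ¬q, w3
Accessibility: w0Rw0, w0Rw1, w0Rw2, w0Rw3, w1Rw1, w2Rw2, w3Rw3
Complete open branch: satisfiable in S4, hence also in K, T (this S4-model is also a K-model and a T-model).

K, T, S4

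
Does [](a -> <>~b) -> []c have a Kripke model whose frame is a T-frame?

1. [](a -> <>~b) -> []c, u
2. []c, u
3. c, u
Accessibility: uRu

Satisfiable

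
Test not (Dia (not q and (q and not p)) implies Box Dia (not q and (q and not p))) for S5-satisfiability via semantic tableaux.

1. not (Dia (not q and (q and not p)) implies Box Dia (not q and (q and not p))), u
2. Dia (not q and (q and not p)), u
3. not Box Dia (not q and (q and not p)), u
4. not q and (q and not p), v
5. not q, v
6. q and not p, v
7. q, v
8. not p, v
Accessibility: uRu, uRv, vRu, vRv
Branch closes: q and not q both at v.
Every branch closes; the branch above is one of them.

Unsatisfiable (every branch closes)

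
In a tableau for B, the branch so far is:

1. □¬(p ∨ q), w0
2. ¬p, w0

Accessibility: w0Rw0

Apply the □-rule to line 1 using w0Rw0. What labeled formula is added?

¬(p ∨ q), w0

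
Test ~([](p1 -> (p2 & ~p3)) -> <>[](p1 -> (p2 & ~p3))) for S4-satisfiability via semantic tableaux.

Unsatisfiable

1. ~([](p1 -> (p2 & ~p3)) -> <>[](p1 -> (p2 & ~p3))), u
2. [](p1 -> (p2 & ~p3)), u
3. ~<>[](p1 -> (p2 & ~p3)), u
4. p1 -> (p2 & ~p3), u
5. ~[](p1 -> (p2 & ~p3)), u
6. p2 & ~p3, u
7. p2, u
8. ~p3, u
9. ~(p1 -> (p2 & ~p3)), v
10. p1, v
11. ~(p2 & ~p3), v
12. p1 -> (p2 & ~p3), v
13. ~[](p1 -> (p2 & ~p3)), v
14. p3, v
15. p2 & ~p3, v
16. p2, v
17. ~p3, v
Accessibility: uRu, uRv, vRv
Branch closes: p3 and ~p3 both at v.
All branches of the tableau close; one closing branch shown above.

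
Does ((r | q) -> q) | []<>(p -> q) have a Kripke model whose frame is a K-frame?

1. ((r | q) -> q) | []<>(p -> q), w0
2. []<>(p -> q), w0

Satisfiable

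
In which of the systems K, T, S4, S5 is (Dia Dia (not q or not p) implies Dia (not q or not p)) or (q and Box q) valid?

K-tableau for the negation not ((Dia Dia (not q or not p) implies Dia (not q or not p)) or (q and Box q)):
1. not ((Dia Dia (not q or not p) implies Dia (not q or not p)) or (q and Box q)), 0
2. not (Dia Dia (not q or not p) implies Dia (not q or not p)), 0
3. not (q and Box q), 0
4. Dia Dia (not q or not p), 0
5. not Dia (not q or not p), 0
6. not q, 0
7. Dia (not q or not p), 1
8. not (not q or not p), 1
9. q, 1
10. p, 1
11. not q or not p, 2
12. not p, 2
Accessibility: 0R1, 1R2
Complete open branch: countermodel on a K-frame, so not valid in K.
T-tableau for the negation not ((Dia Dia (not q or not p) implies Dia (not q or not p)) or (q and Box q)):
1. not ((Dia Dia (not q or not p) implies Dia (not q or not p)) or (q and Box q)), 0
2. not (Dia Dia (not q or not p) implies Dia (not q or not p)), 0
3. not (q and Box q), 0
4. Dia Dia (not q or not p), 0
5. not Dia (not q or not p), 0
6. not (not q or not p), 0
7. q, 0
8. p, 0
9. not Box q, 0
10. Dia (not q or not p), 1
11. not (not q or not p), 1
12. q, 1
13. p, 1
14. not q, 2
15. not (not q or not p), 2
16. q, 2
17. p, 2
Accessibility: 0R0, 0R1, 0R2, 1R1, 2R2
Branch closes: q and not q both at 2.
Every branch closes (one shown): valid in T, hence also in S4, S5 (every theorem of T is a theorem of S4 and S5).

T, S4, S5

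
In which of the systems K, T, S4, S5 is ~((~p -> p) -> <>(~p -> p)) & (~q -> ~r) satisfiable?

K-tableau for the formula:
1. ~((~p -> p) -> <>(~p -> p)) & (~q -> ~r), 0
2. ~((~p -> p) -> <>(~p -> p)), 0   [&-rule on 1]
3. ~q -> ~r, 0   [&-rule on 1]
4. ~p -> p, 0   [~->-rule on 2]
5. ~<>(~p -> p), 0   [~->-rule on 2]
6. ~r, 0   [->-rule on 3 (branches; this branch)]
7. p, 0   [->-rule on 4 (branches; this branch)]
Complete open branch: satisfiable in K.
T-tableau for the formula:
1. ~((~p -> p) -> <>(~p -> p)) & (~q -> ~r), 0
2. ~((~p -> p) -> <>(~p -> p)), 0   [&-rule on 1]
3. ~q -> ~r, 0   [&-rule on 1]
4. ~p -> p, 0   [~->-rule on 2]
5. ~<>(~p -> p), 0   [~->-rule on 2]
6. ~(~p -> p), 0   [~<>-rule on 5 via 0R0]
7. ~p, 0   [~->-rule on 6]
8. ~r, 0   [->-rule on 3 (branches; this branch)]
9. p, 0   [->-rule on 4 (branches; this branch)]
Accessibility: 0R0
Branch closes: p and ~p both at 0.
Every branch closes (one shown): unsatisfiable in T, hence also in S4, S5 (every S4/S5-frame is a T-frame).

K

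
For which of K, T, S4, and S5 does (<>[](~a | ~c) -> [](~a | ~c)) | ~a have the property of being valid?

S4-tableau for the negation ~((<>[](~a | ~c) -> [](~a | ~c)) | ~a):
1. ~((<>[](~a | ~c) -> [](~a | ~c)) | ~a), u
2. ~(<>[](~a | ~c) -> [](~a | ~c)), u   [~|-rule on 1]
3. a, u   [~|-rule on 1]
4. <>[](~a | ~c), u   [~->-rule on 2]
5. ~[](~a | ~c), u   [~->-rule on 2]
6. [](~a | ~c), v   [<>-rule on 4: fresh world v, uRv]
7. ~a | ~c, v   [[]-rule on 6 via vRv]
8. ~c, v   [|-rule on 7 (branches; this branch)]
9. ~(~a | ~c), w   [~[]-rule on 5: fresh world w, uRw]
10. a, w   [~|-rule on 9]
11. c, w   [~|-rule on 9]
Accessibility: uRu, uRv, uRw, vRv, wRw
Complete open branch: countermodel on an S4-frame, so not valid in S4, nor in K, T (the same frame is also a K-frame and a T-frame).
S5-tableau for the negation ~((<>[](~a | ~c) -> [](~a | ~c)) | ~a):
1. ~((<>[](~a | ~c) -> [](~a | ~c)) | ~a), u
2. ~(<>[](~a | ~c) -> [](~a | ~c)), u   [~|-rule on 1]
3. a, u   [~|-rule on 1]
4. <>[](~a | ~c), u   [~->-rule on 2]
5. ~[](~a | ~c), u   [~->-rule on 2]
6. [](~a | ~c), v   [<>-rule on 4: fresh world v, uRv]
7. ~a | ~c, u   [[]-rule on 6 via vRu]
8. ~a | ~c, v   [[]-rule on 6 via vRv]
9. ~c, u   [|-rule on 7 (branches; this branch)]
10. ~c, v   [|-rule on 8 (branches; this branch)]
11. ~(~a | ~c), w   [~[]-rule on 5: fresh world w, uRw]
12. a, w   [~|-rule on 11]
13. c, w   [~|-rule on 11]
14. ~a | ~c, w   [[]-rule on 6 via vRw]
15. ~c, w   [|-rule on 14 (branches; this branch)]
Accessibility: uRu, uRv, uRw, vRu, vRv, vRw, wRu, wRv, wRw
Branch closes: c and ~c both at w.
Every branch closes (one shown): valid in S5.

S5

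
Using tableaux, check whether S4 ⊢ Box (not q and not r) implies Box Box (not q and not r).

Tableau for the negation not (Box (not q and not r) implies Box Box (not q and not r)):
1. not (Box (not q and not r) implies Box Box (not q and not r)), u
2. Box (not q and not r), u
3. not Box Box (not q and not r), u
4. not q and not r, u
5. not q, u
6. not r, u
7. not Box (not q and not r), v
8. not q and not r, v
9. not q, v
10. not r, v
11. not (not q and not r), w
12. not q and not r, w
13. not q, w
14. not r, w
15. r, w
Accessibility: uRu, uRv, uRw, vRv, vRw, wRw
Branch closes: r and not r both at w.
All branches of the negation close; one closing branch shown above.

Valid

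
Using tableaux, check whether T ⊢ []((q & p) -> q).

Yes, valid

Tableau for the negation ~[]((q & p) -> q):
1. ~[]((q & p) -> q), u
2. ~((q & p) -> q), v
3. q & p, v
4. ~q, v
5. q, v
6. p, v
Accessibility: uRu, uRv, vRv
Branch closes: q and ~q both at v.
Every branch of the negation's tableau closes; the branch above is one of them.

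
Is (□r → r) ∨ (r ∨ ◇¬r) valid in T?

Valid in T

Tableau for the negation ¬((□r → r) ∨ (r ∨ ◇¬r)):
1. ¬((□r → r) ∨ (r ∨ ◇¬r)), u
2. ¬(□r → r), u
3. ¬(r ∨ ◇¬r), u
4. □r, u
5. ¬r, u
6. ¬◇¬r, u
7. r, u
Accessibility: uRu
Branch closes: r and ¬r both at u.
Every branch of the negation's tableau closes; the branch above is one of them.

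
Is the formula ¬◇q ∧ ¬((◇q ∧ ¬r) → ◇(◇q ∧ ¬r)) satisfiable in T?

1. ¬◇q ∧ ¬((◇q ∧ ¬r) → ◇(◇q ∧ ¬r)), w0
2. ¬◇q, w0   [∧-rule on 1]
3. ¬((◇q ∧ ¬r) → ◇(◇q ∧ ¬r)), w0   [∧-rule on 1]
4. ◇q ∧ ¬r, w0   [¬→-rule on 3]
5. ¬◇(◇q ∧ ¬r), w0   [¬→-rule on 3]
6. ◇q, w0   [∧-rule on 4]
7. ¬r, w0   [∧-rule on 4]
8. ¬q, w0   [¬◇-rule on 2 via w0Rw0]
9. ¬(◇q ∧ ¬r), w0   [¬◇-rule on 5 via w0Rw0]
10. q, w1   [◇-rule on 6: fresh world w1, w0Rw1]
11. ¬q, w1   [¬◇-rule on 2 via w0Rw1]
Accessibility: w0Rw0, w0Rw1, w1Rw1
Branch closes: q and ¬q both at w1.
Every branch closes; the branch above is one of them.

No, unsatisfiable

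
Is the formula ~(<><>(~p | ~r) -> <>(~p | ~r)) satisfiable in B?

1. ~(<><>(~p | ~r) -> <>(~p | ~r)), 0
2. <><>(~p | ~r), 0   [~->-rule on 1]
3. ~<>(~p | ~r), 0   [~->-rule on 1]
4. ~(~p | ~r), 0   [~<>-rule on 3 via 0R0]
5. p, 0   [~|-rule on 4]
6. r, 0   [~|-rule on 4]
7. <>(~p | ~r), 1   [<>-rule on 2: fresh world 1, 0R1]
8. ~(~p | ~r), 1   [~<>-rule on 3 via 0R1]
9. p, 1   [~|-rule on 8]
10. r, 1   [~|-rule on 8]
11. ~p | ~r, 2   [<>-rule on 7: fresh world 2, 1R2]
12. ~r, 2   [|-rule on 11 (branches; this branch)]
Accessibility: 0R0, 0R1, 1R0, 1R1, 1R2, 2R1, 2R2

Yes, satisfiable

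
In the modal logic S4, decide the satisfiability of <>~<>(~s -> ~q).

Satisfiable (open branch found)

1. <>~<>(~s -> ~q), u
2. ~<>(~s -> ~q), v
3. ~(~s -> ~q), v
4. ~s, v
5. q, v
Accessibility: uRu, uRv, vRv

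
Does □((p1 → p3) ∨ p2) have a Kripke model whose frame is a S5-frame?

1. □((p1 → p3) ∨ p2), u
2. (p1 → p3) ∨ p2, u
3. p2, u
Accessibility: uRu

Yes, satisfiable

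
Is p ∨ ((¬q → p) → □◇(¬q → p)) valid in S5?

Tableau for the negation ¬(p ∨ ((¬q → p) → □◇(¬q → p))):
1. ¬(p ∨ ((¬q → p) → □◇(¬q → p))), u
2. ¬p, u
3. ¬((¬q → p) → □◇(¬q → p)), u
4. ¬q → p, u
5. ¬□◇(¬q → p), u
6. q, u
7. ¬◇(¬q → p), v
8. ¬(¬q → p), u
9. ¬q, u
Accessibility: uRu, uRv, vRu, vRv
Branch closes: q and ¬q both at u.
All branches of the negation close; one closing branch shown above.

Valid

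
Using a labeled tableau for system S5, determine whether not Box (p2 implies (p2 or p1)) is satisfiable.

Unsatisfiable (every branch closes)

1. not Box (p2 implies (p2 or p1)), u
2. not (p2 implies (p2 or p1)), v
3. p2, v
4. not (p2 or p1), v
5. not p2, v
6. not p1, v
Accessibility: uRu, uRv, vRu, vRv
Branch closes: p2 and not p2 both at v.
(One branch shown.) All branches close.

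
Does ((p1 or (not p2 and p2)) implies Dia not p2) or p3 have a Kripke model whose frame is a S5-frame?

Satisfiable (open branch found)

1. ((p1 or (not p2 and p2)) implies Dia not p2) or p3, u
2. p3, u
Accessibility: uRu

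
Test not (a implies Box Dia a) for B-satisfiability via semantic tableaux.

1. not (a implies Box Dia a), 0
2. a, 0
3. not Box Dia a, 0
4. not Dia a, 1
5. not a, 0
Accessibility: 0R0, 0R1, 1R0, 1R1
Branch closes: a and not a both at 0.
(One branch shown.) All branches close.

No, unsatisfiable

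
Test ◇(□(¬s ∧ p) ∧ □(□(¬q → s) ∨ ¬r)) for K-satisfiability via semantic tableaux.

1. ◇(□(¬s ∧ p) ∧ □(□(¬q → s) ∨ ¬r)), u
2. □(¬s ∧ p) ∧ □(□(¬q → s) ∨ ¬r), v   [◇-rule on 1: fresh world v, uRv]
3. □(¬s ∧ p), v   [∧-rule on 2]
4. □(□(¬q → s) ∨ ¬r), v   [∧-rule on 2]
Accessibility: uRv

Satisfiable (open branch found)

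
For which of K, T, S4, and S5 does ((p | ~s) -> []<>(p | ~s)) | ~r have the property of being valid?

S4-tableau for the negation ~(((p | ~s) -> []<>(p | ~s)) | ~r):
1. ~(((p | ~s) -> []<>(p | ~s)) | ~r), 0
2. ~((p | ~s) -> []<>(p | ~s)), 0
3. r, 0
4. p | ~s, 0
5. ~[]<>(p | ~s), 0
6. ~s, 0
7. ~<>(p | ~s), 1
8. ~(p | ~s), 1
9. ~p, 1
10. s, 1
Accessibility: 0R0, 0R1, 1R1
Complete open branch: countermodel on an S4-frame, so not valid in S4, nor in K, T (the same frame is also a K-frame and a T-frame).
S5-tableau for the negation ~(((p | ~s) -> []<>(p | ~s)) | ~r):
1. ~(((p | ~s) -> []<>(p | ~s)) | ~r), 0
2. ~((p | ~s) -> []<>(p | ~s)), 0
3. r, 0
4. p | ~s, 0
5. ~[]<>(p | ~s), 0
6. ~s, 0
7. ~<>(p | ~s), 1
8. ~(p | ~s), 0
9. ~p, 0
10. s, 0
Accessibility: 0R0, 0R1, 1R0, 1R1
Branch closes: s and ~s both at 0.
Every branch closes (one shown): valid in S5.

S5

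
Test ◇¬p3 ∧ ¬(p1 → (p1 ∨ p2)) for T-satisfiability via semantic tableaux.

Unsatisfiable

1. ◇¬p3 ∧ ¬(p1 → (p1 ∨ p2)), 0
2. ◇¬p3, 0   [∧-rule on 1]
3. ¬(p1 → (p1 ∨ p2)), 0   [∧-rule on 1]
4. p1, 0   [¬→-rule on 3]
5. ¬(p1 ∨ p2), 0   [¬→-rule on 3]
6. ¬p1, 0   [¬∨-rule on 5]
7. ¬p2, 0   [¬∨-rule on 5]
Accessibility: 0R0
Branch closes: p1 and ¬p1 both at 0.
All branches of the tableau close; one closing branch shown above.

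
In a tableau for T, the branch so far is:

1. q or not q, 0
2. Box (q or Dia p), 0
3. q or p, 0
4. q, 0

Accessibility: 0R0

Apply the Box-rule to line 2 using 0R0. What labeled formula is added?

q or Dia p, 0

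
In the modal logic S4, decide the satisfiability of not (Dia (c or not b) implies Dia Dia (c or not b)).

Unsatisfiable (every branch closes)

1. not (Dia (c or not b) implies Dia Dia (c or not b)), 0
2. Dia (c or not b), 0
3. not Dia Dia (c or not b), 0
4. not Dia (c or not b), 0
5. not (c or not b), 0
6. not c, 0
7. b, 0
8. c or not b, 1
9. not Dia (c or not b), 1
10. not (c or not b), 1
11. not c, 1
12. b, 1
13. not b, 1
Accessibility: 0R0, 0R1, 1R1
Branch closes: b and not b both at 1.
Every branch closes; the branch above is one of them.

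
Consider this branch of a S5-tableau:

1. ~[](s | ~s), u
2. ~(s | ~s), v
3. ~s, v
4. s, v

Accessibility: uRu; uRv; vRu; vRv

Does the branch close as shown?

Yes, closed

Both s and ~s appear at v.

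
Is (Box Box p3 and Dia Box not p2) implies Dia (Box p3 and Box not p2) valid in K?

Valid in K

Tableau for the negation not ((Box Box p3 and Dia Box not p2) implies Dia (Box p3 and Box not p2)):
1. not ((Box Box p3 and Dia Box not p2) implies Dia (Box p3 and Box not p2)), w0
2. Box Box p3 and Dia Box not p2, w0
3. not Dia (Box p3 and Box not p2), w0
4. Box Box p3, w0
5. Dia Box not p2, w0
6. Box not p2, w1
7. not (Box p3 and Box not p2), w1
8. Box p3, w1
9. not Box p3, w1
10. not p3, w2
11. not p2, w2
12. p3, w2
Accessibility: w0Rw1, w1Rw2
Branch closes: p3 and not p3 both at w2.
Every branch of the negation's tableau closes; the branch above is one of them.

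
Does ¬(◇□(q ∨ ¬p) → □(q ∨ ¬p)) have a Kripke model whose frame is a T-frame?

Satisfiable (open branch found)

1. ¬(◇□(q ∨ ¬p) → □(q ∨ ¬p)), u
2. ◇□(q ∨ ¬p), u
3. ¬□(q ∨ ¬p), u
4. □(q ∨ ¬p), v
5. q ∨ ¬p, v
6. ¬p, v
7. ¬(q ∨ ¬p), w
8. ¬q, w
9. p, w
Accessibility: uRu, uRv, uRw, vRv, wRw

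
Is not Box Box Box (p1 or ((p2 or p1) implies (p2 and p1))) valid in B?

No, not valid

Tableau for the negation Box Box Box (p1 or ((p2 or p1) implies (p2 and p1))):
1. Box Box Box (p1 or ((p2 or p1) implies (p2 and p1))), w0
2. Box Box (p1 or ((p2 or p1) implies (p2 and p1))), w0
3. Box (p1 or ((p2 or p1) implies (p2 and p1))), w0
4. p1 or ((p2 or p1) implies (p2 and p1)), w0
5. (p2 or p1) implies (p2 and p1), w0
6. p2 and p1, w0
7. p2, w0
8. p1, w0
Accessibility: w0Rw0
The negation has an open branch (countermodel exists).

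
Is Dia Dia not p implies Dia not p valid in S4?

Valid

Tableau for the negation not (Dia Dia not p implies Dia not p):
1. not (Dia Dia not p implies Dia not p), 0
2. Dia Dia not p, 0   [neg-implies-rule on 1]
3. not Dia not p, 0   [neg-implies-rule on 1]
4. p, 0   [neg-Dia-rule on 3 via 0R0]
5. Dia not p, 1   [Dia-rule on 2: fresh world 1, 0R1]
6. p, 1   [neg-Dia-rule on 3 via 0R1]
7. not p, 2   [Dia-rule on 5: fresh world 2, 1R2]
8. p, 2   [neg-Dia-rule on 3 via 0R2]
Accessibility: 0R0, 0R1, 0R2, 1R1, 1R2, 2R2
Branch closes: p and not p both at 2.
All branches of the negation close; one closing branch shown above.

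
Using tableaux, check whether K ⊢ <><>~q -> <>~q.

Tableau for the negation ~(<><>~q -> <>~q):
1. ~(<><>~q -> <>~q), 0
2. <><>~q, 0
3. ~<>~q, 0
4. <>~q, 1
5. q, 1
6. ~q, 2
Accessibility: 0R1, 1R2
The negation has an open branch (countermodel exists).

Not valid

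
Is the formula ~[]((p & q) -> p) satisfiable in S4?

No, unsatisfiable

1. ~[]((p & q) -> p), 0
2. ~((p & q) -> p), 1
3. p & q, 1
4. ~p, 1
5. p, 1
6. q, 1
Accessibility: 0R0, 0R1, 1R1
Branch closes: p and ~p both at 1.
All branches of the tableau close; one closing branch shown above.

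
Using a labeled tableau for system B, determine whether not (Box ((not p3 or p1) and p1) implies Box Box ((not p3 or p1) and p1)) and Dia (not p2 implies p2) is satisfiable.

Satisfiable

1. not (Box ((not p3 or p1) and p1) implies Box Box ((not p3 or p1) and p1)) and Dia (not p2 implies p2), u
2. not (Box ((not p3 or p1) and p1) implies Box Box ((not p3 or p1) and p1)), u
3. Dia (not p2 implies p2), u
4. Box ((not p3 or p1) and p1), u
5. not Box Box ((not p3 or p1) and p1), u
6. (not p3 or p1) and p1, u
7. not p3 or p1, u
8. p1, u
9. not p2 implies p2, v
10. (not p3 or p1) and p1, v
11. not p3 or p1, v
12. p1, v
13. p2, v
14. not Box ((not p3 or p1) and p1), w
15. (not p3 or p1) and p1, w
16. not p3 or p1, w
17. p1, w
18. not ((not p3 or p1) and p1), x
19. not p1, x
Accessibility: uRu, uRv, uRw, vRu, vRv, wRu, wRw, wRx, xRw, xRx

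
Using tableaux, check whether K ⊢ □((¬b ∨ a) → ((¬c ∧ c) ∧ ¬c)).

Tableau for the negation ¬□((¬b ∨ a) → ((¬c ∧ c) ∧ ¬c)):
1. ¬□((¬b ∨ a) → ((¬c ∧ c) ∧ ¬c)), 0
2. ¬((¬b ∨ a) → ((¬c ∧ c) ∧ ¬c)), 1
3. ¬b ∨ a, 1
4. ¬((¬c ∧ c) ∧ ¬c), 1
5. a, 1
6. c, 1
Accessibility: 0R1
The negation has an open branch (countermodel exists).

No, not valid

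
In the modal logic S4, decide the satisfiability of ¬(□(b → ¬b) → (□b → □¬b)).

Unsatisfiable

1. ¬(□(b → ¬b) → (□b → □¬b)), w0
2. □(b → ¬b), w0
3. ¬(□b → □¬b), w0
4. □b, w0
5. ¬□¬b, w0
6. b → ¬b, w0
7. b, w0
8. ¬b, w0
Accessibility: w0Rw0
Branch closes: b and ¬b both at w0.
(One branch shown.) All branches close.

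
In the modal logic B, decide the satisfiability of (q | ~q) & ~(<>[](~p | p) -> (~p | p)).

1. (q | ~q) & ~(<>[](~p | p) -> (~p | p)), u
2. q | ~q, u
3. ~(<>[](~p | p) -> (~p | p)), u
4. <>[](~p | p), u
5. ~(~p | p), u
6. p, u
7. ~p, u
Accessibility: uRu
Branch closes: p and ~p both at u.
Every branch closes; the branch above is one of them.

Unsatisfiable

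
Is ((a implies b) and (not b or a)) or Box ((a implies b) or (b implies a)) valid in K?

Valid

Tableau for the negation not (((a implies b) and (not b or a)) or Box ((a implies b) or (b implies a))):
1. not (((a implies b) and (not b or a)) or Box ((a implies b) or (b implies a))), u
2. not ((a implies b) and (not b or a)), u   [neg-or-rule on 1]
3. not Box ((a implies b) or (b implies a)), u   [neg-or-rule on 1]
4. not (not b or a), u   [neg-and-rule on 2 (branches; this branch)]
5. b, u   [neg-or-rule on 4]
6. not a, u   [neg-or-rule on 4]
7. not ((a implies b) or (b implies a)), v   [neg-Box-rule on 3: fresh world v, uRv]
8. not (a implies b), v   [neg-or-rule on 7]
9. not (b implies a), v   [neg-or-rule on 7]
10. a, v   [neg-implies-rule on 8]
11. not b, v   [neg-implies-rule on 8]
12. b, v   [neg-implies-rule on 9]
13. not a, v   [neg-implies-rule on 9]
Accessibility: uRv
Branch closes: b and not b both at v.
All branches of the negation close; one closing branch shown above.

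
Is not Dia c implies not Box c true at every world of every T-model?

Tableau for the negation not (not Dia c implies not Box c):
1. not (not Dia c implies not Box c), u
2. not Dia c, u
3. Box c, u
4. not c, u
5. c, u
Accessibility: uRu
Branch closes: c and not c both at u.
All branches of the negation close; one closing branch shown above.

Yes, valid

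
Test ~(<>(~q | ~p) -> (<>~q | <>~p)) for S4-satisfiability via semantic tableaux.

1. ~(<>(~q | ~p) -> (<>~q | <>~p)), w0
2. <>(~q | ~p), w0   [~->-rule on 1]
3. ~(<>~q | <>~p), w0   [~->-rule on 1]
4. ~<>~q, w0   [~|-rule on 3]
5. ~<>~p, w0   [~|-rule on 3]
6. q, w0   [~<>-rule on 4 via w0Rw0]
7. p, w0   [~<>-rule on 5 via w0Rw0]
8. ~q | ~p, w1   [<>-rule on 2: fresh world w1, w0Rw1]
9. q, w1   [~<>-rule on 4 via w0Rw1]
10. p, w1   [~<>-rule on 5 via w0Rw1]
11. ~p, w1   [|-rule on 8 (branches; this branch)]
Accessibility: w0Rw0, w0Rw1, w1Rw1
Branch closes: p and ~p both at w1.
(One branch shown.) All branches close.

Unsatisfiable (every branch closes)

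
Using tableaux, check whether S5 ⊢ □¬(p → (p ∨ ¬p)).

No, not valid

Tableau for the negation ¬□¬(p → (p ∨ ¬p)):
1. ¬□¬(p → (p ∨ ¬p)), w0
2. p → (p ∨ ¬p), w1
3. p ∨ ¬p, w1
4. ¬p, w1
Accessibility: w0Rw0, w0Rw1, w1Rw0, w1Rw1
The negation has an open branch (countermodel exists).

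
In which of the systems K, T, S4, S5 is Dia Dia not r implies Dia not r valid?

T-tableau for the negation not (Dia Dia not r implies Dia not r):
1. not (Dia Dia not r implies Dia not r), u
2. Dia Dia not r, u   [neg-implies-rule on 1]
3. not Dia not r, u   [neg-implies-rule on 1]
4. r, u   [neg-Dia-rule on 3 via uRu]
5. Dia not r, v   [Dia-rule on 2: fresh world v, uRv]
6. r, v   [neg-Dia-rule on 3 via uRv]
7. not r, w   [Dia-rule on 5: fresh world w, vRw]
Accessibility: uRu, uRv, vRv, vRw, wRw
Complete open branch: countermodel on a T-frame, so not valid in T, nor in K (the same frame is also a K-frame).
S4-tableau for the negation not (Dia Dia not r implies Dia not r):
1. not (Dia Dia not r implies Dia not r), u
2. Dia Dia not r, u   [neg-implies-rule on 1]
3. not Dia not r, u   [neg-implies-rule on 1]
4. r, u   [neg-Dia-rule on 3 via uRu]
5. Dia not r, v   [Dia-rule on 2: fresh world v, uRv]
6. r, v   [neg-Dia-rule on 3 via uRv]
7. not r, w   [Dia-rule on 5: fresh world w, vRw]
8. r, w   [neg-Dia-rule on 3 via uRw]
Accessibility: uRu, uRv, uRw, vRv, vRw, wRw
Branch closes: r and not r both at w.
Every branch closes (one shown): valid in S4, hence also in S5 (every theorem of S4 is a theorem of S5).

S4, S5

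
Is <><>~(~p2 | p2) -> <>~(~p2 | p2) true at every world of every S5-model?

Valid

Tableau for the negation ~(<><>~(~p2 | p2) -> <>~(~p2 | p2)):
1. ~(<><>~(~p2 | p2) -> <>~(~p2 | p2)), w0
2. <><>~(~p2 | p2), w0
3. ~<>~(~p2 | p2), w0
4. ~p2 | p2, w0
5. p2, w0
6. <>~(~p2 | p2), w1
7. ~p2 | p2, w1
8. p2, w1
9. ~(~p2 | p2), w2
10. p2, w2
11. ~p2, w2
Accessibility: w0Rw0, w0Rw1, w0Rw2, w1Rw0, w1Rw1, w1Rw2, w2Rw0, w2Rw1, w2Rw2
Branch closes: p2 and ~p2 both at w2.
Every branch of the negation's tableau closes; the branch above is one of them.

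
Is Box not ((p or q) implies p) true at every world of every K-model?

No, not valid

Tableau for the negation not Box not ((p or q) implies p):
1. not Box not ((p or q) implies p), 0
2. (p or q) implies p, 1   [neg-Box-rule on 1: fresh world 1, 0R1]
3. p, 1   [implies-rule on 2 (branches; this branch)]
Accessibility: 0R1
The negation has an open branch (countermodel exists).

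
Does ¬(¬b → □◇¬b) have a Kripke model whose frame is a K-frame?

1. ¬(¬b → □◇¬b), w0
2. ¬b, w0
3. ¬□◇¬b, w0
4. ¬◇¬b, w1
Accessibility: w0Rw1

Yes, satisfiable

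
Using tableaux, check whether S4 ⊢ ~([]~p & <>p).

Valid in S4

Tableau for the negation []~p & <>p:
1. []~p & <>p, 0
2. []~p, 0   [&-rule on 1]
3. <>p, 0   [&-rule on 1]
4. ~p, 0   [[]-rule on 2 via 0R0]
5. p, 1   [<>-rule on 3: fresh world 1, 0R1]
6. ~p, 1   [[]-rule on 2 via 0R1]
Accessibility: 0R0, 0R1, 1R1
Branch closes: p and ~p both at 1.
Every branch of the negation's tableau closes; the branch above is one of them.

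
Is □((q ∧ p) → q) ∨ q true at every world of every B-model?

Valid

Tableau for the negation ¬(□((q ∧ p) → q) ∨ q):
1. ¬(□((q ∧ p) → q) ∨ q), u
2. ¬□((q ∧ p) → q), u
3. ¬q, u
4. ¬((q ∧ p) → q), v
5. q ∧ p, v
6. ¬q, v
7. q, v
8. p, v
Accessibility: uRu, uRv, vRu, vRv
Branch closes: q and ¬q both at v.
All branches of the negation close; one closing branch shown above.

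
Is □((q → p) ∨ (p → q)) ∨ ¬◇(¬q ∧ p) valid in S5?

Valid

Tableau for the negation ¬(□((q → p) ∨ (p → q)) ∨ ¬◇(¬q ∧ p)):
1. ¬(□((q → p) ∨ (p → q)) ∨ ¬◇(¬q ∧ p)), 0
2. ¬□((q → p) ∨ (p → q)), 0
3. ◇(¬q ∧ p), 0
4. ¬((q → p) ∨ (p → q)), 1
5. ¬(q → p), 1
6. ¬(p → q), 1
7. q, 1
8. ¬p, 1
9. p, 1
10. ¬q, 1
Accessibility: 0R0, 0R1, 1R0, 1R1
Branch closes: p and ¬p both at 1.
Every branch of the negation's tableau closes; the branch above is one of them.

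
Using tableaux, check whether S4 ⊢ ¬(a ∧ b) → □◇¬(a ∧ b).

No, not valid

Tableau for the negation ¬(¬(a ∧ b) → □◇¬(a ∧ b)):
1. ¬(¬(a ∧ b) → □◇¬(a ∧ b)), w0
2. ¬(a ∧ b), w0
3. ¬□◇¬(a ∧ b), w0
4. ¬b, w0
5. ¬◇¬(a ∧ b), w1
6. a ∧ b, w1
7. a, w1
8. b, w1
Accessibility: w0Rw0, w0Rw1, w1Rw1
The negation has an open branch (countermodel exists).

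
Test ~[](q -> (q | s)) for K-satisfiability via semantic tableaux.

1. ~[](q -> (q | s)), u
2. ~(q -> (q | s)), v
3. q, v
4. ~(q | s), v
5. ~q, v
6. ~s, v
Accessibility: uRv
Branch closes: q and ~q both at v.
Every branch closes; the branch above is one of them.

Unsatisfiable (every branch closes)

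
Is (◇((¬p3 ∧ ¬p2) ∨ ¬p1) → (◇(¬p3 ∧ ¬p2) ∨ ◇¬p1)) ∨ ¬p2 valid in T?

Tableau for the negation ¬((◇((¬p3 ∧ ¬p2) ∨ ¬p1) → (◇(¬p3 ∧ ¬p2) ∨ ◇¬p1)) ∨ ¬p2):
1. ¬((◇((¬p3 ∧ ¬p2) ∨ ¬p1) → (◇(¬p3 ∧ ¬p2) ∨ ◇¬p1)) ∨ ¬p2), u
2. ¬(◇((¬p3 ∧ ¬p2) ∨ ¬p1) → (◇(¬p3 ∧ ¬p2) ∨ ◇¬p1)), u   [¬∨-rule on 1]
3. p2, u   [¬∨-rule on 1]
4. ◇((¬p3 ∧ ¬p2) ∨ ¬p1), u   [¬→-rule on 2]
5. ¬(◇(¬p3 ∧ ¬p2) ∨ ◇¬p1), u   [¬→-rule on 2]
6. ¬◇(¬p3 ∧ ¬p2), u   [¬∨-rule on 5]
7. ¬◇¬p1, u   [¬∨-rule on 5]
8. ¬(¬p3 ∧ ¬p2), u   [¬◇-rule on 6 via uRu]
9. p1, u   [¬◇-rule on 7 via uRu]
10. (¬p3 ∧ ¬p2) ∨ ¬p1, v   [◇-rule on 4: fresh world v, uRv]
11. ¬(¬p3 ∧ ¬p2), v   [¬◇-rule on 6 via uRv]
12. p1, v   [¬◇-rule on 7 via uRv]
13. ¬p3 ∧ ¬p2, v   [∨-rule on 10 (branches; this branch)]
14. ¬p3, v   [∧-rule on 13]
15. ¬p2, v   [∧-rule on 13]
16. p2, v   [¬∧-rule on 11 (branches; this branch)]
Accessibility: uRu, uRv, vRv
Branch closes: p2 and ¬p2 both at v.
Every branch of the negation's tableau closes; the branch above is one of them.

Yes, valid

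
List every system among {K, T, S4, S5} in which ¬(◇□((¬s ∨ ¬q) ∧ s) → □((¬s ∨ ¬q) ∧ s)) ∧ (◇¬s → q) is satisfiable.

K, T, S4

S4-tableau for the formula:
1. ¬(◇□((¬s ∨ ¬q) ∧ s) → □((¬s ∨ ¬q) ∧ s)) ∧ (◇¬s → q), u
2. ¬(◇□((¬s ∨ ¬q) ∧ s) → □((¬s ∨ ¬q) ∧ s)), u   [∧-rule on 1]
3. ◇¬s → q, u   [∧-rule on 1]
4. ◇□((¬s ∨ ¬q) ∧ s), u   [¬→-rule on 2]
5. ¬□((¬s ∨ ¬q) ∧ s), u   [¬→-rule on 2]
6. q, u   [→-rule on 3 (branches; this branch)]
7. □((¬s ∨ ¬q) ∧ s), v   [◇-rule on 4: fresh world v, uRv]
8. (¬s ∨ ¬q) ∧ s, v   [□-rule on 7 via vRv]
9. ¬s ∨ ¬q, v   [∧-rule on 8]
10. s, v   [∧-rule on 8]
11. ¬q, v   [∨-rule on 9 (branches; this branch)]
12. ¬((¬s ∨ ¬q) ∧ s), w   [¬□-rule on 5: fresh world w, uRw]
13. ¬s, w   [¬∧-rule on 12 (branches; this branch)]
Accessibility: uRu, uRv, uRw, vRv, wRw
Complete open branch: satisfiable in S4, hence also in K, T (this S4-model is also a K-model and a T-model).
S5-tableau for the formula:
1. ¬(◇□((¬s ∨ ¬q) ∧ s) → □((¬s ∨ ¬q) ∧ s)) ∧ (◇¬s → q), u
2. ¬(◇□((¬s ∨ ¬q) ∧ s) → □((¬s ∨ ¬q) ∧ s)), u   [∧-rule on 1]
3. ◇¬s → q, u   [∧-rule on 1]
4. ◇□((¬s ∨ ¬q) ∧ s), u   [¬→-rule on 2]
5. ¬□((¬s ∨ ¬q) ∧ s), u   [¬→-rule on 2]
6. ¬◇¬s, u   [→-rule on 3 (branches; this branch)]
7. s, u   [¬◇-rule on 6 via uRu]
8. □((¬s ∨ ¬q) ∧ s), v   [◇-rule on 4: fresh world v, uRv]
9. s, v   [¬◇-rule on 6 via uRv]
10. (¬s ∨ ¬q) ∧ s, u   [□-rule on 8 via vRu]
11. ¬s ∨ ¬q, u   [∧-rule on 10]
12. (¬s ∨ ¬q) ∧ s, v   [□-rule on 8 via vRv]
13. ¬s ∨ ¬q, v   [∧-rule on 12]
14. ¬q, u   [∨-rule on 11 (branches; this branch)]
15. ¬q, v   [∨-rule on 13 (branches; this branch)]
16. ¬((¬s ∨ ¬q) ∧ s), w   [¬□-rule on 5: fresh world w, uRw]
17. s, w   [¬◇-rule on 6 via uRw]
18. (¬s ∨ ¬q) ∧ s, w   [□-rule on 8 via vRw]
19. ¬s ∨ ¬q, w   [∧-rule on 18]
20. ¬(¬s ∨ ¬q), w   [¬∧-rule on 16 (branches; this branch)]
21. q, w   [¬∨-rule on 20]
22. ¬q, w   [∨-rule on 19 (branches; this branch)]
Accessibility: uRu, uRv, uRw, vRu, vRv, vRw, wRu, wRv, wRw
Branch closes: q and ¬q both at w.
Every branch closes (one shown): unsatisfiable in S5.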